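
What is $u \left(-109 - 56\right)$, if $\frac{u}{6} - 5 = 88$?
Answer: $-92070$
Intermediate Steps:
$u = 558$ ($u = 30 + 6 \cdot 88 = 30 + 528 = 558$)
$u \left(-109 - 56\right) = 558 \left(-109 - 56\right) = 558 \left(-165\right) = -92070$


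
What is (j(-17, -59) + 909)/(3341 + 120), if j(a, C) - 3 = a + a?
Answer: 878/3461 ≈ 0.25368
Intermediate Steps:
j(a, C) = 3 + 2*a (j(a, C) = 3 + (a + a) = 3 + 2*a)
(j(-17, -59) + 909)/(3341 + 120) = ((3 + 2*(-17)) + 909)/(3341 + 120) = ((3 - 34) + 909)/3461 = (-31 + 909)*(1/3461) = 878*(1/3461) = 878/3461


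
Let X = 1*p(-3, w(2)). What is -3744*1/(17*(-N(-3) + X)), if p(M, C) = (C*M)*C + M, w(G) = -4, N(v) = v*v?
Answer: 312/85 ≈ 3.6706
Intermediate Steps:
N(v) = v²
p(M, C) = M + M*C² (p(M, C) = M*C² + M = M + M*C²)
X = -51 (X = 1*(-3*(1 + (-4)²)) = 1*(-3*(1 + 16)) = 1*(-3*17) = 1*(-51) = -51)
-3744*1/(17*(-N(-3) + X)) = -3744*1/(17*(-1*(-3)² - 51)) = -3744*1/(17*(-1*9 - 51)) = -3744*1/(17*(-9 - 51)) = -3744/(17*(-60)) = -3744/(-1020) = -3744*(-1/1020) = 312/85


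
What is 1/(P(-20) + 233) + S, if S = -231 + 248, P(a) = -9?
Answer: 3809/224 ≈ 17.004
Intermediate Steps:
S = 17
1/(P(-20) + 233) + S = 1/(-9 + 233) + 17 = 1/224 + 17 = 3809/224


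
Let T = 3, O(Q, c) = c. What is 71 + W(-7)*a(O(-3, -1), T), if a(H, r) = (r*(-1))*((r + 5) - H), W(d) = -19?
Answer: 584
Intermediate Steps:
a(H, r) = -r*(5 + r - H) (a(H, r) = (-r)*((5 + r) - H) = (-r)*(5 + r - H) = -r*(5 + r - H))
71 + W(-7)*a(O(-3, -1), T) = 71 - 57*(-5 - 1 - 1*3) = 71 - 57*(-5 - 1 - 3) = 71 - 57*(-9) = 71 - 19*(-27) = 71 + 513 = 584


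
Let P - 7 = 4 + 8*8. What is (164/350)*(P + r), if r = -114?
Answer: -3198/175 ≈ -18.274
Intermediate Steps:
P = 75 (P = 7 + (4 + 8*8) = 7 + (4 + 64) = 7 + 68 = 75)
(164/350)*(P + r) = (164/350)*(75 - 114) = (164*(1/350))*(-39) = (82/175)*(-39) = -3198/175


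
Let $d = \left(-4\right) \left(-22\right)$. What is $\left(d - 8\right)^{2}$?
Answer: $6400$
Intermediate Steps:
$d = 88$
$\left(d - 8\right)^{2} = \left(88 - 8\right)^{2} = 80^{2} = 6400$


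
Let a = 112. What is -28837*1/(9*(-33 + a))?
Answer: -28837/711 ≈ -40.558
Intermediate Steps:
-28837*1/(9*(-33 + a)) = -28837*1/(9*(-33 + 112)) = -28837/(9*79) = -28837/711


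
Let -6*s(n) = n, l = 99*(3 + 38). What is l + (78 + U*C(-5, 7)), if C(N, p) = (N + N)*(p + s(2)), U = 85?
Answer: -4589/3 ≈ -1529.7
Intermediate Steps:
l = 4059 (l = 99*41 = 4059)
s(n) = -n/6
C(N, p) = 2*N*(-1/3 + p) (C(N, p) = (N + N)*(p - 1/6*2) = (2*N)*(p - 1/3) = (2*N)*(-1/3 + p) = 2*N*(-1/3 + p))
l + (78 + U*C(-5, 7)) = 4059 + (78 + 85*((2/3)*(-5)*(-1 + 3*7))) = 4059 + (78 + 85*((2/3)*(-5)*(-1 + 21))) = 4059 + (78 + 85*((2/3)*(-5)*20)) = 4059 + (78 + 85*(-200/3)) = 4059 + (78 - 17000/3) = 4059 - 16766/3 = -4589/3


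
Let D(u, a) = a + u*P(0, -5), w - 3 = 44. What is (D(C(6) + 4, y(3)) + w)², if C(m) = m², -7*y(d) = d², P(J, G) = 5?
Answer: 2958400/49 ≈ 60376.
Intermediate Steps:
w = 47 (w = 3 + 44 = 47)
y(d) = -d²/7
D(u, a) = a + 5*u (D(u, a) = a + u*5 = a + 5*u)
(D(C(6) + 4, y(3)) + w)² = ((-⅐*3² + 5*(6² + 4)) + 47)² = ((-⅐*9 + 5*(36 + 4)) + 47)² = ((-9/7 + 5*40) + 47)² = ((-9/7 + 200) + 47)² = (1391/7 + 47)² = (1720/7)² = 2958400/49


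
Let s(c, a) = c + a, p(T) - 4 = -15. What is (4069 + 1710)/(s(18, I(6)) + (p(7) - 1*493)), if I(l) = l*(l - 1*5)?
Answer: -5779/480 ≈ -12.040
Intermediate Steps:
p(T) = -11 (p(T) = 4 - 15 = -11)
I(l) = l*(-5 + l) (I(l) = l*(l - 5) = l*(-5 + l))
s(c, a) = a + c
(4069 + 1710)/(s(18, I(6)) + (p(7) - 1*493)) = (4069 + 1710)/((6*(-5 + 6) + 18) + (-11 - 1*493)) = 5779/((6*1 + 18) + (-11 - 493)) = 5779/((6 + 18) - 504) = 5779/(24 - 504) = 5779/(-480) = 5779*(-1/480) = -5779/480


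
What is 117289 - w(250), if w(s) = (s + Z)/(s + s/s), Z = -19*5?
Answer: 29439384/251 ≈ 1.1729e+5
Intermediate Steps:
Z = -95
w(s) = (-95 + s)/(1 + s) (w(s) = (s - 95)/(s + s/s) = (-95 + s)/(s + 1) = (-95 + s)/(1 + s))
117289 - w(250) = 117289 - (-95 + 250)/(1 + 250) = 117289 - 155/251 = 29439384/251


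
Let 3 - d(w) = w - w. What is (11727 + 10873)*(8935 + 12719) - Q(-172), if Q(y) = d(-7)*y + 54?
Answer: 489380862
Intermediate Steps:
d(w) = 3 (d(w) = 3 - (w - w) = 3 - 1*0 = 3 + 0 = 3)
Q(y) = 54 + 3*y (Q(y) = 3*y + 54 = 54 + 3*y)
(11727 + 10873)*(8935 + 12719) - Q(-172) = (11727 + 10873)*(8935 + 12719) - (54 + 3*(-172)) = 22600*21654 - (54 - 516) = 489380400 - 1*(-462) = 489380400 + 462 = 489380862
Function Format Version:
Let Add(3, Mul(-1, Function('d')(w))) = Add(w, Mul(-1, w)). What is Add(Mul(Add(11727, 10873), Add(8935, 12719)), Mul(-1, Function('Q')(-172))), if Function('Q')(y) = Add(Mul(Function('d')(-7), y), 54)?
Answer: 489380862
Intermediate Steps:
Function('d')(w) = 3 (Function('d')(w) = Add(3, Mul(-1, Add(w, Mul(-1, w)))) = Add(3, Mul(-1, 0)) = Add(3, 0) = 3)
Function('Q')(y) = Add(54, Mul(3, y)) (Function('Q')(y) = Add(Mul(3, y), 54) = Add(54, Mul(3, y)))
Add(Mul(Add(11727, 10873), Add(8935, 12719)), Mul(-1, Function('Q')(-172))) = Add(Mul(Add(11727, 10873), Add(8935, 12719)), Mul(-1, Add(54, Mul(3, -172)))) = Add(Mul(22600, 21654), Mul(-1, Add(54, -516))) = Add(489380400, Mul(-1, -462)) = Add(489380400, 462) = 489380862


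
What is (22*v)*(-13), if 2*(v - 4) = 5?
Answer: -1859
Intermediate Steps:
v = 13/2 (v = 4 + (½)*5 = 4 + 5/2 = 13/2 ≈ 6.5000)
(22*v)*(-13) = (22*(13/2))*(-13) = 143*(-13) = -1859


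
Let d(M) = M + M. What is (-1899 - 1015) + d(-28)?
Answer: -2970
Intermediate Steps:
d(M) = 2*M
(-1899 - 1015) + d(-28) = (-1899 - 1015) + 2*(-28) = -2914 - 56 = -2970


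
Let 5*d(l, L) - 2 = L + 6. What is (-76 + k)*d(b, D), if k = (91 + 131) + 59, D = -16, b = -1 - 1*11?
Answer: -328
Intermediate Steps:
b = -12 (b = -1 - 11 = -12)
k = 281 (k = 222 + 59 = 281)
d(l, L) = 8/5 + L/5 (d(l, L) = 2/5 + (L + 6)/5 = 2/5 + (6 + L)/5 = 2/5 + (6/5 + L/5) = 8/5 + L/5)
(-76 + k)*d(b, D) = (-76 + 281)*(8/5 + (1/5)*(-16)) = 205*(8/5 - 16/5) = 205*(-8/5) = -328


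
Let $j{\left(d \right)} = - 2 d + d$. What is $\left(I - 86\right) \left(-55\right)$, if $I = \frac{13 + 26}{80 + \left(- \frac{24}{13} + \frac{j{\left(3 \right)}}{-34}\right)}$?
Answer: $\frac{162629500}{34583} \approx 4702.6$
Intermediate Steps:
$j{\left(d \right)} = - d$
$I = \frac{17238}{34583}$ ($I = \frac{13 + 26}{80 - \left(\frac{24}{13} - \frac{\left(-1\right) 3}{-34}\right)} = \frac{39}{80 - \frac{777}{442}} = \frac{39}{\frac{34583}{442}} = 39 \cdot \frac{442}{34583} = \frac{17238}{34583} \approx 0.49845$)
$\left(I - 86\right) \left(-55\right) = \left(\frac{17238}{34583} - 86\right) \left(-55\right) = \left(- \frac{2956900}{34583}\right) \left(-55\right) = \frac{162629500}{34583}$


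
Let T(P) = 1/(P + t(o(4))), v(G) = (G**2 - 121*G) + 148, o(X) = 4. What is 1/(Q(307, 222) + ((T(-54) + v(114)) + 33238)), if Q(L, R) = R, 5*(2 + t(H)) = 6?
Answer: 274/8989935 ≈ 3.0479e-5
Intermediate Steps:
t(H) = -4/5 (t(H) = -2 + (1/5)*6 = -2 + 6/5 = -4/5)
v(G) = 148 + G**2 - 121*G
T(P) = 1/(-4/5 + P) (T(P) = 1/(P - 4/5) = 1/(-4/5 + P))
1/(Q(307, 222) + ((T(-54) + v(114)) + 33238)) = 1/(222 + ((5/(-4 + 5*(-54)) + (148 + 114**2 - 121*114)) + 33238)) = 1/(222 + ((5/(-4 - 270) + (148 + 12996 - 13794)) + 33238)) = 1/(222 + ((5/(-274) - 650) + 33238)) = 1/(222 + ((5*(-1/274) - 650) + 33238)) = 1/(222 + ((-5/274 - 650) + 33238)) = 1/(222 + (-178105/274 + 33238)) = 1/(222 + 8929107/274) = 1/(8989935/274) = 274/8989935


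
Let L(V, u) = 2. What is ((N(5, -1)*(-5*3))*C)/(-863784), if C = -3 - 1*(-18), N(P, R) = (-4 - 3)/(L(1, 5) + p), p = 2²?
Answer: -175/575856 ≈ -0.00030390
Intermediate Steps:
p = 4
N(P, R) = -7/6 (N(P, R) = (-4 - 3)/(2 + 4) = -7/6)
C = 15 (C = -3 + 18 = 15)
((N(5, -1)*(-5*3))*C)/(-863784) = (-(-35)*3/6*15)/(-863784) = (-7/6*(-15)*15)*(-1/863784) = ((35/2)*15)*(-1/863784) = (525/2)*(-1/863784) = -175/575856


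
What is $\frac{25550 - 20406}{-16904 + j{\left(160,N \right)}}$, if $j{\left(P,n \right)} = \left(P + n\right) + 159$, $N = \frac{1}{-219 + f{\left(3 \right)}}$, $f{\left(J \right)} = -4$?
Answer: $- \frac{143389}{462307} \approx -0.31016$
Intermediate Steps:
$N = - \frac{1}{223}$ ($N = \frac{1}{-219 - 4} = \frac{1}{-223} = - \frac{1}{223} \approx -0.0044843$)
$j{\left(P,n \right)} = 159 + P + n$
$\frac{25550 - 20406}{-16904 + j{\left(160,N \right)}} = \frac{25550 - 20406}{-16904 + \left(159 + 160 - \frac{1}{223}\right)} = \frac{5144}{-16904 + \frac{71136}{223}} = \frac{5144}{- \frac{3698456}{223}} = 5144 \left(- \frac{223}{3698456}\right) = - \frac{143389}{462307}$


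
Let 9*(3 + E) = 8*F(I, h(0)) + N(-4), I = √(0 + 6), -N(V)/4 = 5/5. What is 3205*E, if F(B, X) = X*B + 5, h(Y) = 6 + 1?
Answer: 3205 + 179480*√6/9 ≈ 52053.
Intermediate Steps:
h(Y) = 7
N(V) = -4 (N(V) = -20/5 = -4*1 = -4)
I = √6 ≈ 2.4495
F(B, X) = 5 + B*X (F(B, X) = B*X + 5 = 5 + B*X)
E = 1 + 56*√6/9 (E = -3 + (8*(5 + √6*7) - 4)/9 = -3 + (8*(5 + 7*√6) - 4)/9 = -3 + ((40 + 56*√6) - 4)/9 = -3 + (36 + 56*√6)/9 = -3 + (4 + 56*√6/9) = 1 + 56*√6/9 ≈ 16.241)
3205*E = 3205*(1 + 56*√6/9) = 3205 + 179480*√6/9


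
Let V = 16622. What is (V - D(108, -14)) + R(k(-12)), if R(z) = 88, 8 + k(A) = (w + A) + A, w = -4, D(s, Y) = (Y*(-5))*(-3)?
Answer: 16920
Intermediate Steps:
D(s, Y) = 15*Y (D(s, Y) = -5*Y*(-3) = 15*Y)
k(A) = -12 + 2*A (k(A) = -8 + ((-4 + A) + A) = -8 + (-4 + 2*A) = -12 + 2*A)
(V - D(108, -14)) + R(k(-12)) = (16622 - 15*(-14)) + 88 = (16622 - 1*(-210)) + 88 = (16622 + 210) + 88 = 16832 + 88 = 16920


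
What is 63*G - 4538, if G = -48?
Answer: -7562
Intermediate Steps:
63*G - 4538 = 63*(-48) - 4538 = -3024 - 4538 = -7562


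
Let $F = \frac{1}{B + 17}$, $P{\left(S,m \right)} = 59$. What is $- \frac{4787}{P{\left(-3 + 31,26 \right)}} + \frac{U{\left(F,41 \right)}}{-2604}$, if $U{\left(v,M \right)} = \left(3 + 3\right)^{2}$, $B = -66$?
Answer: $- \frac{1038956}{12803} \approx -81.149$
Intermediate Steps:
$F = - \frac{1}{49}$ ($F = \frac{1}{-66 + 17} = \frac{1}{-49} = - \frac{1}{49} \approx -0.020408$)
$U{\left(v,M \right)} = 36$ ($U{\left(v,M \right)} = 6^{2} = 36$)
$- \frac{4787}{P{\left(-3 + 31,26 \right)}} + \frac{U{\left(F,41 \right)}}{-2604} = - \frac{4787}{59} + \frac{36}{-2604} = \left(-4787\right) \frac{1}{59} + 36 \left(- \frac{1}{2604}\right) = - \frac{4787}{59} - \frac{3}{217} = - \frac{1038956}{12803}$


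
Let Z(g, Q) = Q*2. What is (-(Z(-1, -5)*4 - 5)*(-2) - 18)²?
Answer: 11664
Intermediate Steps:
Z(g, Q) = 2*Q
(-(Z(-1, -5)*4 - 5)*(-2) - 18)² = (-((2*(-5))*4 - 5)*(-2) - 18)² = (-(-10*4 - 5)*(-2) - 18)² = (-(-40 - 5)*(-2) - 18)² = (-1*(-45)*(-2) - 18)² = (45*(-2) - 18)² = (-90 - 18)² = (-108)² = 11664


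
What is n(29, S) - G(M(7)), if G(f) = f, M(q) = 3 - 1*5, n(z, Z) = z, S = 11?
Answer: 31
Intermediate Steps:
M(q) = -2 (M(q) = 3 - 5 = -2)
n(29, S) - G(M(7)) = 29 - 1*(-2) = 29 + 2 = 31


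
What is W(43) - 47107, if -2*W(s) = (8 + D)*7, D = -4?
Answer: -47121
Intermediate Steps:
W(s) = -14 (W(s) = -(8 - 4)*7/2 = -2*7 = -½*28 = -14)
W(43) - 47107 = -14 - 47107 = -47121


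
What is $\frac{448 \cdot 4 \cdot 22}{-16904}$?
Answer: $- \frac{4928}{2113} \approx -2.3322$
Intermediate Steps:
$\frac{448 \cdot 4 \cdot 22}{-16904} = 448 \cdot 88 \left(- \frac{1}{16904}\right) = 39424 \left(- \frac{1}{16904}\right) = - \frac{4928}{2113}$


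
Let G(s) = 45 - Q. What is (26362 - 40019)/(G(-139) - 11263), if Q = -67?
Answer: 1951/1593 ≈ 1.2247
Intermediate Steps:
G(s) = 112 (G(s) = 45 - 1*(-67) = 45 + 67 = 112)
(26362 - 40019)/(G(-139) - 11263) = (26362 - 40019)/(112 - 11263) = -13657/(-11151) = -13657*(-1/11151) = 1951/1593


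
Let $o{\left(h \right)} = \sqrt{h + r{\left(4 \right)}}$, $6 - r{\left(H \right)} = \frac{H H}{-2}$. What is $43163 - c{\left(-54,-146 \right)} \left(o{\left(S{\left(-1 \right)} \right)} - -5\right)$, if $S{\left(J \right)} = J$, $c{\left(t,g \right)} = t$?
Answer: $43433 + 54 \sqrt{13} \approx 43628.0$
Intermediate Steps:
$r{\left(H \right)} = 6 + \frac{H^{2}}{2}$ ($r{\left(H \right)} = 6 - \frac{H H}{-2} = 6 - H^{2} \left(- \frac{1}{2}\right) = 6 - - \frac{H^{2}}{2} = 6 + \frac{H^{2}}{2}$)
$o{\left(h \right)} = \sqrt{14 + h}$ ($o{\left(h \right)} = \sqrt{h + \left(6 + \frac{4^{2}}{2}\right)} = \sqrt{h + \left(6 + \frac{1}{2} \cdot 16\right)} = \sqrt{h + \left(6 + 8\right)} = \sqrt{h + 14} = \sqrt{14 + h}$)
$43163 - c{\left(-54,-146 \right)} \left(o{\left(S{\left(-1 \right)} \right)} - -5\right) = 43163 - - 54 \left(\sqrt{14 - 1} - -5\right) = 43163 - - 54 \left(\sqrt{13} + 5\right) = 43163 - - 54 \left(5 + \sqrt{13}\right) = 43163 - \left(-270 - 54 \sqrt{13}\right) = 43163 + \left(270 + 54 \sqrt{13}\right) = 43433 + 54 \sqrt{13}$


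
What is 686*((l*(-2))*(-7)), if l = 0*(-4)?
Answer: 0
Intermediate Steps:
l = 0
686*((l*(-2))*(-7)) = 686*((0*(-2))*(-7)) = 686*(0*(-7)) = 686*0 = 0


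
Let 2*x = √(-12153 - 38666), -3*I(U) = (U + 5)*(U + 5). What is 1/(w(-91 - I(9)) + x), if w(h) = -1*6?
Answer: -24/50963 - 2*I*√50819/50963 ≈ -0.00047093 - 0.0088468*I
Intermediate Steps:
I(U) = -(5 + U)²/3 (I(U) = -(U + 5)*(U + 5)/3 = -(5 + U)*(5 + U)/3 = -(5 + U)²/3)
w(h) = -6
x = I*√50819/2 (x = √(-12153 - 38666)/2 = √(-50819)/2 = (I*√50819)/2 = I*√50819/2 ≈ 112.72*I)
1/(w(-91 - I(9)) + x) = 1/(-6 + I*√50819/2)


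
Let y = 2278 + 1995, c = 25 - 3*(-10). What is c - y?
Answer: -4218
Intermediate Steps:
c = 55 (c = 25 + 30 = 55)
y = 4273
c - y = 55 - 1*4273 = 55 - 4273 = -4218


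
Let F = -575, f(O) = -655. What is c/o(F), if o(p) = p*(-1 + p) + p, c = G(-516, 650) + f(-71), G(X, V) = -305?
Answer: -192/66125 ≈ -0.0029036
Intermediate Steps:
c = -960 (c = -305 - 655 = -960)
o(p) = p + p*(-1 + p)
c/o(F) = -960/((-575)²) = -960/330625 = -960*1/330625 = -192/66125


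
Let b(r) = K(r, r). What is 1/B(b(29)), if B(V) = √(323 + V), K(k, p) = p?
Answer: √22/88 ≈ 0.053300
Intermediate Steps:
b(r) = r
1/B(b(29)) = 1/(√(323 + 29)) = 1/(√352) = 1/(4*√22) = √22/88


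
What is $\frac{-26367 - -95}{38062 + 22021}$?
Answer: $- \frac{26272}{60083} \approx -0.43726$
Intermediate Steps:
$\frac{-26367 - -95}{38062 + 22021} = \frac{-26367 + 95}{60083} = \left(-26272\right) \frac{1}{60083} = - \frac{26272}{60083}$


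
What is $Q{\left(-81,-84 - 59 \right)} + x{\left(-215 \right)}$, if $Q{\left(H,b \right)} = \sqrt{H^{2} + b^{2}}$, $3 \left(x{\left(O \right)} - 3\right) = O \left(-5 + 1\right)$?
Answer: $\frac{869}{3} + \sqrt{27010} \approx 454.01$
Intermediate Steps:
$x{\left(O \right)} = 3 - \frac{4 O}{3}$ ($x{\left(O \right)} = 3 + \frac{O \left(-5 + 1\right)}{3} = 3 + \frac{O \left(-4\right)}{3} = 3 + \frac{\left(-4\right) O}{3} = 3 - \frac{4 O}{3}$)
$Q{\left(-81,-84 - 59 \right)} + x{\left(-215 \right)} = \sqrt{\left(-81\right)^{2} + \left(-84 - 59\right)^{2}} + \left(3 - - \frac{860}{3}\right) = \sqrt{6561 + \left(-84 - 59\right)^{2}} + \left(3 + \frac{860}{3}\right) = \sqrt{6561 + \left(-143\right)^{2}} + \frac{869}{3} = \sqrt{6561 + 20449} + \frac{869}{3} = \sqrt{27010} + \frac{869}{3} = \frac{869}{3} + \sqrt{27010}$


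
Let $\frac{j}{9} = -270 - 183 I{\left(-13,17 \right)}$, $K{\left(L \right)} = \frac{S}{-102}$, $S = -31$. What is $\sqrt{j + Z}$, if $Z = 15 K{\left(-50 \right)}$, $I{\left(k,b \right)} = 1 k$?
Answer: $\frac{\sqrt{21947306}}{34} \approx 137.79$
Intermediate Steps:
$I{\left(k,b \right)} = k$
$K{\left(L \right)} = \frac{31}{102}$ ($K{\left(L \right)} = - \frac{31}{-102} = \left(-31\right) \left(- \frac{1}{102}\right) = \frac{31}{102}$)
$Z = \frac{155}{34}$ ($Z = 15 \cdot \frac{31}{102} = \frac{155}{34} \approx 4.5588$)
$j = 18981$ ($j = 9 \left(-270 - -2379\right) = 9 \left(-270 + 2379\right) = 9 \cdot 2109 = 18981$)
$\sqrt{j + Z} = \sqrt{18981 + \frac{155}{34}} = \sqrt{\frac{645509}{34}} = \frac{\sqrt{21947306}}{34}$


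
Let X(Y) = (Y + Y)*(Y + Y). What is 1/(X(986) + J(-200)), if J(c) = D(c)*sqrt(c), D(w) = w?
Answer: 243049/945165562416 + 125*I*sqrt(2)/945165562416 ≈ 2.5715e-7 + 1.8703e-10*I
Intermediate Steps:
X(Y) = 4*Y**2 (X(Y) = (2*Y)*(2*Y) = 4*Y**2)
J(c) = c**(3/2) (J(c) = c*sqrt(c) = c**(3/2))
1/(X(986) + J(-200)) = 1/(4*986**2 + (-200)**(3/2)) = 1/(4*972196 - 2000*I*sqrt(2)) = 1/(3888784 - 2000*I*sqrt(2))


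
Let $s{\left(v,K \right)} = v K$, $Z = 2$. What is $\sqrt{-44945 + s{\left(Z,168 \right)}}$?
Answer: $i \sqrt{44609} \approx 211.21 i$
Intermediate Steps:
$s{\left(v,K \right)} = K v$
$\sqrt{-44945 + s{\left(Z,168 \right)}} = \sqrt{-44945 + 168 \cdot 2} = \sqrt{-44945 + 336} = \sqrt{-44609} = i \sqrt{44609}$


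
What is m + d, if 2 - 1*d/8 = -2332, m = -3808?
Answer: 14864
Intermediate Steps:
d = 18672 (d = 16 - 8*(-2332) = 16 + 18656 = 18672)
m + d = -3808 + 18672 = 14864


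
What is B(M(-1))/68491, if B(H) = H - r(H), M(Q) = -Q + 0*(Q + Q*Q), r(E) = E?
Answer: 0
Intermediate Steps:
M(Q) = -Q (M(Q) = -Q + 0*(Q + Q²) = -Q + 0 = -Q)
B(H) = 0 (B(H) = H - H = 0)
B(M(-1))/68491 = 0/68491 = 0*(1/68491) = 0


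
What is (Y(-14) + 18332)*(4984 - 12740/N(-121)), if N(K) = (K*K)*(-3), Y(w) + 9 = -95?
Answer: 1330188129872/14641 ≈ 9.0854e+7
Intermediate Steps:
Y(w) = -104 (Y(w) = -9 - 95 = -104)
N(K) = -3*K**2 (N(K) = K**2*(-3) = -3*K**2)
(Y(-14) + 18332)*(4984 - 12740/N(-121)) = (-104 + 18332)*(4984 - 12740/((-3*(-121)**2))) = 18228*(4984 - 12740/((-3*14641))) = 18228*(4984 - 12740/(-43923)) = 18228*(4984 - 12740*(-1/43923)) = 18228*(4984 + 12740/43923) = 18228*(218924972/43923) = 1330188129872/14641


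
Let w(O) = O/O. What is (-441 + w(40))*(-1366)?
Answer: 601040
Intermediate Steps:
w(O) = 1
(-441 + w(40))*(-1366) = (-441 + 1)*(-1366) = -440*(-1366) = 601040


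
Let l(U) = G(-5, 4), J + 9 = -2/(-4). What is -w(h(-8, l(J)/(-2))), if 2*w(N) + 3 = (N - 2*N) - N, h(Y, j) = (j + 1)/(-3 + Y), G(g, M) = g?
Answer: 13/11 ≈ 1.1818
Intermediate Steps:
J = -17/2 (J = -9 - 2/(-4) = -9 - 2*(-¼) = -9 + ½ = -17/2 ≈ -8.5000)
l(U) = -5
h(Y, j) = (1 + j)/(-3 + Y)
w(N) = -3/2 - N (w(N) = -3/2 + ((N - 2*N) - N)/2 = -3/2 + (-N - N)/2 = -3/2 + (-2*N)/2 = -3/2 - N)
-w(h(-8, l(J)/(-2))) = -(-3/2 - (1 - 5/(-2))/(-3 - 8)) = -(-3/2 - (1 - 5*(-½))/(-11)) = -(-3/2 - (-1)*(1 + 5/2)/11) = -(-3/2 - (-1)*7/(11*2)) = -(-3/2 - 1*(-7/22)) = -(-3/2 + 7/22) = -1*(-13/11) = 13/11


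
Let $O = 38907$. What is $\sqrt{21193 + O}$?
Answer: $10 \sqrt{601} \approx 245.15$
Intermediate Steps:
$\sqrt{21193 + O} = \sqrt{21193 + 38907} = \sqrt{60100} = 10 \sqrt{601}$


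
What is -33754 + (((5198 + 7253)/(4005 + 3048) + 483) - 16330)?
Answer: -349823402/7053 ≈ -49599.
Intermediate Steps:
-33754 + (((5198 + 7253)/(4005 + 3048) + 483) - 16330) = -33754 + ((12451/7053 + 483) - 16330) = -33754 + (3419050/7053 - 16330) = -33754 - 111756440/7053 = -349823402/7053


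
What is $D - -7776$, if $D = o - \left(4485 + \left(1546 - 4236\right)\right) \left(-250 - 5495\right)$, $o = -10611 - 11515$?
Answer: $10297925$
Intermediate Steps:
$o = -22126$
$D = 10290149$ ($D = -22126 - \left(4485 + \left(1546 - 4236\right)\right) \left(-250 - 5495\right) = -22126 - \left(4485 - 2690\right) \left(-5745\right) = -22126 - 1795 \left(-5745\right) = -22126 - -10312275 = -22126 + 10312275 = 10290149$)
$D - -7776 = 10290149 - -7776 = 10290149 + 7776 = 10297925$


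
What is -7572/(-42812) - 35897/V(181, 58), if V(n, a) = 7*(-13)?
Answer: 7844446/19877 ≈ 394.65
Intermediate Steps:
V(n, a) = -91
-7572/(-42812) - 35897/V(181, 58) = -7572/(-42812) - 35897/(-91) = -7572*(-1/42812) - 35897*(-1/91) = 1893/10703 + 35897/91 = 7844446/19877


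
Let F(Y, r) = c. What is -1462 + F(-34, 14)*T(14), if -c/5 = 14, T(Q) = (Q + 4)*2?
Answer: -3982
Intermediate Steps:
T(Q) = 8 + 2*Q (T(Q) = (4 + Q)*2 = 8 + 2*Q)
c = -70 (c = -5*14 = -70)
F(Y, r) = -70
-1462 + F(-34, 14)*T(14) = -1462 - 70*(8 + 2*14) = -1462 - 70*(8 + 28) = -1462 - 70*36 = -1462 - 2520 = -3982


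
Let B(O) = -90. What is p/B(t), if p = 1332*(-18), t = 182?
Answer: 1332/5 ≈ 266.40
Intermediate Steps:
p = -23976
p/B(t) = -23976/(-90) = -23976*(-1/90) = 1332/5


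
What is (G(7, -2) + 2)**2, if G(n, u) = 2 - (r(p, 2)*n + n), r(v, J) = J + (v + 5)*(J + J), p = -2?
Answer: 10201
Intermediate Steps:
r(v, J) = J + 2*J*(5 + v) (r(v, J) = J + (5 + v)*(2*J) = J + 2*J*(5 + v))
G(n, u) = 2 - 15*n (G(n, u) = 2 - ((2*(11 + 2*(-2)))*n + n) = 2 - ((2*(11 - 4))*n + n) = 2 - ((2*7)*n + n) = 2 - (14*n + n) = 2 - 15*n)
(G(7, -2) + 2)**2 = ((2 - 15*7) + 2)**2 = ((2 - 105) + 2)**2 = (-103 + 2)**2 = (-101)**2 = 10201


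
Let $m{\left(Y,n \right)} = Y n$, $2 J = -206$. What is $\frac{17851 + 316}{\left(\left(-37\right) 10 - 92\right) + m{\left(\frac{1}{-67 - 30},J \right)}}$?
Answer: $- \frac{1762199}{44711} \approx -39.413$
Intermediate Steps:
$J = -103$ ($J = \frac{1}{2} \left(-206\right) = -103$)
$\frac{17851 + 316}{\left(\left(-37\right) 10 - 92\right) + m{\left(\frac{1}{-67 - 30},J \right)}} = \frac{17851 + 316}{\left(\left(-37\right) 10 - 92\right) + \frac{1}{-67 - 30} \left(-103\right)} = \frac{18167}{\left(-370 - 92\right) + \frac{1}{-97} \left(-103\right)} = \frac{18167}{-462 - - \frac{103}{97}} = \frac{18167}{-462 + \frac{103}{97}} = \frac{18167}{- \frac{44711}{97}} = 18167 \left(- \frac{97}{44711}\right) = - \frac{1762199}{44711}$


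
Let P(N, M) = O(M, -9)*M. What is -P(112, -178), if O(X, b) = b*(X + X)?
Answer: 570312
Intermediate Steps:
O(X, b) = 2*X*b (O(X, b) = b*(2*X) = 2*X*b)
P(N, M) = -18*M² (P(N, M) = (2*M*(-9))*M = (-18*M)*M = -18*M²)
-P(112, -178) = -(-18)*(-178)² = -(-18)*31684 = -1*(-570312) = 570312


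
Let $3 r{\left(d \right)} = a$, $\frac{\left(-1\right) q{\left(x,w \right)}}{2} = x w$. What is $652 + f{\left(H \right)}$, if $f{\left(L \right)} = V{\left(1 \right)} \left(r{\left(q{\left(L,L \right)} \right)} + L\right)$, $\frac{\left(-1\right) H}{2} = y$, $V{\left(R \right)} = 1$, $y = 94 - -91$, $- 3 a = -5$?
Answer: $\frac{2543}{9} \approx 282.56$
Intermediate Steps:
$a = \frac{5}{3}$ ($a = \left(- \frac{1}{3}\right) \left(-5\right) = \frac{5}{3} \approx 1.6667$)
$y = 185$ ($y = 94 + 91 = 185$)
$q{\left(x,w \right)} = - 2 w x$ ($q{\left(x,w \right)} = - 2 x w = - 2 w x$)
$r{\left(d \right)} = \frac{5}{9}$ ($r{\left(d \right)} = \frac{1}{3} \cdot \frac{5}{3} = \frac{5}{9}$)
$H = -370$ ($H = \left(-2\right) 185 = -370$)
$f{\left(L \right)} = \frac{5}{9} + L$ ($f{\left(L \right)} = 1 \left(\frac{5}{9} + L\right) = \frac{5}{9} + L$)
$652 + f{\left(H \right)} = 652 + \left(\frac{5}{9} - 370\right) = 652 - \frac{3325}{9} = \frac{2543}{9}$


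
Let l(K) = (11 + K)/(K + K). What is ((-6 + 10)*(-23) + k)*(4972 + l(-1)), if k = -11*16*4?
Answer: -3953732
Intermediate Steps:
l(K) = (11 + K)/(2*K) (l(K) = (11 + K)/((2*K)) = (11 + K)*(1/(2*K)) = (11 + K)/(2*K))
k = -704 (k = -176*4 = -704)
((-6 + 10)*(-23) + k)*(4972 + l(-1)) = ((-6 + 10)*(-23) - 704)*(4972 + (1/2)*(11 - 1)/(-1)) = (4*(-23) - 704)*(4972 + (1/2)*(-1)*10) = (-92 - 704)*(4972 - 5) = -796*4967 = -3953732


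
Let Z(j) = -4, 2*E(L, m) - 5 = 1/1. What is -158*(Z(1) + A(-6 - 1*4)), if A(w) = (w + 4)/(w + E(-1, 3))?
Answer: 3476/7 ≈ 496.57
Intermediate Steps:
E(L, m) = 3 (E(L, m) = 5/2 + (½)/1 = 5/2 + (½)*1 = 5/2 + ½ = 3)
A(w) = (4 + w)/(3 + w) (A(w) = (w + 4)/(w + 3) = (4 + w)/(3 + w))
-158*(Z(1) + A(-6 - 1*4)) = -158*(-4 + (4 + (-6 - 1*4))/(3 + (-6 - 1*4))) = -158*(-4 + (4 + (-6 - 4))/(3 + (-6 - 4))) = -158*(-4 + (4 - 10)/(3 - 10)) = -158*(-4 - 6/(-7)) = -158*(-4 - ⅐*(-6)) = -158*(-4 + 6/7) = -158*(-22/7) = 3476/7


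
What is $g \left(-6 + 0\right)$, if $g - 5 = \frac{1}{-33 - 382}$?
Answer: $- \frac{12444}{415} \approx -29.986$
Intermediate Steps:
$g = \frac{2074}{415}$ ($g = 5 + \frac{1}{-33 - 382} = 5 + \frac{1}{-415} = 5 - \frac{1}{415} = \frac{2074}{415} \approx 4.9976$)
$g \left(-6 + 0\right) = \frac{2074 \left(-6 + 0\right)}{415} = \frac{2074}{415} \left(-6\right) = - \frac{12444}{415}$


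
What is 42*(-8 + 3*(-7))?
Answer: -1218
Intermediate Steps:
42*(-8 + 3*(-7)) = 42*(-8 - 21) = 42*(-29) = -1218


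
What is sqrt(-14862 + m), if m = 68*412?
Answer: sqrt(13154) ≈ 114.69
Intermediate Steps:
m = 28016
sqrt(-14862 + m) = sqrt(-14862 + 28016) = sqrt(13154)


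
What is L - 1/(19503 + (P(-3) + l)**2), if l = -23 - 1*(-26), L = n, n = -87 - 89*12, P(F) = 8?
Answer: -22665721/19624 ≈ -1155.0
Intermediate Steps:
n = -1155 (n = -87 - 1068 = -1155)
L = -1155
l = 3 (l = -23 + 26 = 3)
L - 1/(19503 + (P(-3) + l)**2) = -1155 - 1/(19503 + (8 + 3)**2) = -1155 - 1/(19503 + 11**2) = -1155 - 1/(19503 + 121) = -1155 - 1/19624 = -22665721/19624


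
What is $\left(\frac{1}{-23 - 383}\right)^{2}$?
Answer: $\frac{1}{164836} \approx 6.0666 \cdot 10^{-6}$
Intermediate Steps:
$\left(\frac{1}{-23 - 383}\right)^{2} = \left(\frac{1}{-406}\right)^{2} = \left(- \frac{1}{406}\right)^{2} = \frac{1}{164836}$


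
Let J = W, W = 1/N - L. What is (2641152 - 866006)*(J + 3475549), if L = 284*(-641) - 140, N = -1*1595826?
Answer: 5180857171126426861/797913 ≈ 6.4930e+12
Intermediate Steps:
N = -1595826
L = -182184 (L = -182044 - 140 = -182184)
W = 290733963983/1595826 (W = 1/(-1595826) - 1*(-182184) = -1/1595826 + 182184 = 290733963983/1595826 ≈ 1.8218e+5)
J = 290733963983/1595826 ≈ 1.8218e+5
(2641152 - 866006)*(J + 3475549) = (2641152 - 866006)*(290733963983/1595826 + 3475549) = 1775146*(5837105422457/1595826) = 5180857171126426861/797913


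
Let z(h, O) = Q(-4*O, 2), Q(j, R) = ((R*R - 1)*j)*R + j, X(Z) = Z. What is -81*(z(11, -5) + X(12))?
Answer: -12312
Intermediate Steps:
Q(j, R) = j + R*j*(-1 + R**2) (Q(j, R) = ((R**2 - 1)*j)*R + j = ((-1 + R**2)*j)*R + j = (j*(-1 + R**2))*R + j = R*j*(-1 + R**2) + j = j + R*j*(-1 + R**2))
z(h, O) = -28*O (z(h, O) = (-4*O)*(1 + 2**3 - 1*2) = (-4*O)*(1 + 8 - 2) = -4*O*7 = -28*O)
-81*(z(11, -5) + X(12)) = -81*(-28*(-5) + 12) = -81*(140 + 12) = -81*152 = -12312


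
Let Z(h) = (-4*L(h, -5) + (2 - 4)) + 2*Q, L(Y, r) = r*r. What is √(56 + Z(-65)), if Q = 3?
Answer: 2*I*√10 ≈ 6.3246*I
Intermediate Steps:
L(Y, r) = r²
Z(h) = -96 (Z(h) = (-4*(-5)² + (2 - 4)) + 2*3 = (-4*25 - 2) + 6 = (-100 - 2) + 6 = -102 + 6 = -96)
√(56 + Z(-65)) = √(56 - 96) = √(-40) = 2*I*√10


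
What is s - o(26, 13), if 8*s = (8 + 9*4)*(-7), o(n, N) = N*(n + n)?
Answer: -1429/2 ≈ -714.50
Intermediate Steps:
o(n, N) = 2*N*n (o(n, N) = N*(2*n) = 2*N*n)
s = -77/2 (s = ((8 + 9*4)*(-7))/8 = ((8 + 36)*(-7))/8 = (44*(-7))/8 = (⅛)*(-308) = -77/2 ≈ -38.500)
s - o(26, 13) = -77/2 - 2*13*26 = -77/2 - 1*676 = -77/2 - 676 = -1429/2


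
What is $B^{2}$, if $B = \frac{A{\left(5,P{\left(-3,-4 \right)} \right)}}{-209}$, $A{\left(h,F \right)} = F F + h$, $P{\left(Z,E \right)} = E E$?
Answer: $\frac{68121}{43681} \approx 1.5595$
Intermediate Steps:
$P{\left(Z,E \right)} = E^{2}$
$A{\left(h,F \right)} = h + F^{2}$ ($A{\left(h,F \right)} = F^{2} + h = h + F^{2}$)
$B = - \frac{261}{209}$ ($B = \frac{5 + \left(\left(-4\right)^{2}\right)^{2}}{-209} = \left(5 + 16^{2}\right) \left(- \frac{1}{209}\right) = \left(5 + 256\right) \left(- \frac{1}{209}\right) = 261 \left(- \frac{1}{209}\right) = - \frac{261}{209} \approx -1.2488$)
$B^{2} = \left(- \frac{261}{209}\right)^{2} = \frac{68121}{43681}$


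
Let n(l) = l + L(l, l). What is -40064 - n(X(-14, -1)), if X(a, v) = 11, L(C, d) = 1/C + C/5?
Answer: -2204251/55 ≈ -40077.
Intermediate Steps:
L(C, d) = 1/C + C/5 (L(C, d) = 1/C + C*(1/5) = 1/C + C/5)
n(l) = 1/l + 6*l/5 (n(l) = l + (1/l + l/5) = 1/l + 6*l/5)
-40064 - n(X(-14, -1)) = -40064 - (1/11 + (6/5)*11) = -40064 - (1/11 + 66/5) = -40064 - 1*731/55 = -40064 - 731/55 = -2204251/55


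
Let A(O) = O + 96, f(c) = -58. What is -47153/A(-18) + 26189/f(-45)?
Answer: -1194404/1131 ≈ -1056.1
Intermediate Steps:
A(O) = 96 + O
-47153/A(-18) + 26189/f(-45) = -47153/(96 - 18) + 26189/(-58) = -47153/78 + 26189*(-1/58) = -47153*1/78 - 26189/58 = -47153/78 - 26189/58 = -1194404/1131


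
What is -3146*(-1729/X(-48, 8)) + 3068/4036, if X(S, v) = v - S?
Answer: 392030847/4036 ≈ 97134.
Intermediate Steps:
-3146*(-1729/X(-48, 8)) + 3068/4036 = -3146*(-1729/(8 - 1*(-48))) + 3068/4036 = -3146*(-1729/(8 + 48)) + 3068*(1/4036) = -3146/(56*(-1/1729)) + 767/1009 = -3146/(-8/247) + 767/1009 = -3146*(-247/8) + 767/1009 = 388531/4 + 767/1009 = 392030847/4036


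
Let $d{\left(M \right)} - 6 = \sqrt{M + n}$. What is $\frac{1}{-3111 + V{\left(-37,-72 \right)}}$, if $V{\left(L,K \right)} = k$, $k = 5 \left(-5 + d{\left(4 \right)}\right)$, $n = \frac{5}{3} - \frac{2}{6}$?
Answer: $- \frac{4659}{14470654} - \frac{5 \sqrt{3}}{7235327} \approx -0.00032316$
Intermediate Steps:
$n = \frac{4}{3}$ ($n = 5 \cdot \frac{1}{3} - \frac{1}{3} = \frac{5}{3} - \frac{1}{3} = \frac{4}{3} \approx 1.3333$)
$d{\left(M \right)} = 6 + \sqrt{\frac{4}{3} + M}$ ($d{\left(M \right)} = 6 + \sqrt{M + \frac{4}{3}} = 6 + \sqrt{\frac{4}{3} + M}$)
$k = 5 + \frac{20 \sqrt{3}}{3}$ ($k = 5 \left(-5 + \left(6 + \frac{\sqrt{12 + 9 \cdot 4}}{3}\right)\right) = 5 \left(-5 + \left(6 + \frac{\sqrt{12 + 36}}{3}\right)\right) = 5 \left(-5 + \left(6 + \frac{\sqrt{48}}{3}\right)\right) = 5 \left(-5 + \left(6 + \frac{4 \sqrt{3}}{3}\right)\right) = 5 \left(1 + \frac{4 \sqrt{3}}{3}\right) = 5 + \frac{20 \sqrt{3}}{3} \approx 16.547$)
$V{\left(L,K \right)} = 5 + \frac{20 \sqrt{3}}{3}$
$\frac{1}{-3111 + V{\left(-37,-72 \right)}} = \frac{1}{-3111 + \left(5 + \frac{20 \sqrt{3}}{3}\right)} = \frac{1}{-3106 + \frac{20 \sqrt{3}}{3}}$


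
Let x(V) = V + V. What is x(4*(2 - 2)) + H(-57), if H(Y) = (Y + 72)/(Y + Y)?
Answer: -5/38 ≈ -0.13158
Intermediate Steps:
x(V) = 2*V
H(Y) = (72 + Y)/(2*Y) (H(Y) = (72 + Y)/((2*Y)) = (72 + Y)*(1/(2*Y)) = (72 + Y)/(2*Y))
x(4*(2 - 2)) + H(-57) = 2*(4*(2 - 2)) + (½)*(72 - 57)/(-57) = 2*(4*0) + (½)*(-1/57)*15 = 2*0 - 5/38 = 0 - 5/38 = -5/38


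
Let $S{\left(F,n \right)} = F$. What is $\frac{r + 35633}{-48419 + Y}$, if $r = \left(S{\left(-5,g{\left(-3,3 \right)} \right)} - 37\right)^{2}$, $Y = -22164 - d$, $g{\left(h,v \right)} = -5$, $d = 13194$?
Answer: $- \frac{37397}{83777} \approx -0.44639$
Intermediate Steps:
$Y = -35358$ ($Y = -22164 - 13194 = -35358$)
$r = 1764$ ($r = \left(-5 - 37\right)^{2} = \left(-42\right)^{2} = 1764$)
$\frac{r + 35633}{-48419 + Y} = \frac{1764 + 35633}{-48419 - 35358} = \frac{37397}{-83777} = 37397 \left(- \frac{1}{83777}\right) = - \frac{37397}{83777}$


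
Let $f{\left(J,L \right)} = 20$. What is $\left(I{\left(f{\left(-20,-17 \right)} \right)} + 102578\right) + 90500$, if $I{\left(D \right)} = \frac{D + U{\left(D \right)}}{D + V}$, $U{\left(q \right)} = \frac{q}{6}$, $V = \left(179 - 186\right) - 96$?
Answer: $\frac{48076352}{249} \approx 1.9308 \cdot 10^{5}$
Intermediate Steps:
$V = -103$ ($V = -7 - 96 = -103$)
$U{\left(q \right)} = \frac{q}{6}$ ($U{\left(q \right)} = q \frac{1}{6} = \frac{q}{6}$)
$I{\left(D \right)} = \frac{7 D}{6 \left(-103 + D\right)}$ ($I{\left(D \right)} = \frac{D + \frac{D}{6}}{D - 103} = \frac{\frac{7}{6} D}{-103 + D} = \frac{7 D}{6 \left(-103 + D\right)}$)
$\left(I{\left(f{\left(-20,-17 \right)} \right)} + 102578\right) + 90500 = \left(\frac{7}{6} \cdot 20 \frac{1}{-103 + 20} + 102578\right) + 90500 = \left(\frac{7}{6} \cdot 20 \frac{1}{-83} + 102578\right) + 90500 = \left(\frac{7}{6} \cdot 20 \left(- \frac{1}{83}\right) + 102578\right) + 90500 = \left(- \frac{70}{249} + 102578\right) + 90500 = \frac{25541852}{249} + 90500 = \frac{48076352}{249}$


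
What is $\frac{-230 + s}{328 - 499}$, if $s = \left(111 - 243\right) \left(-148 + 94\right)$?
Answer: $- \frac{6898}{171} \approx -40.339$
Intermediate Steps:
$s = 7128$ ($s = \left(-132\right) \left(-54\right) = 7128$)
$\frac{-230 + s}{328 - 499} = \frac{-230 + 7128}{328 - 499} = \frac{6898}{-171} = 6898 \left(- \frac{1}{171}\right) = - \frac{6898}{171}$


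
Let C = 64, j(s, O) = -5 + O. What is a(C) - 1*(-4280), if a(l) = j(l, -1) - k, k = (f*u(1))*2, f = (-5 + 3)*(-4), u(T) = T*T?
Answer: 4258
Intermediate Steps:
u(T) = T**2
f = 8 (f = -2*(-4) = 8)
k = 16 (k = (8*1**2)*2 = (8*1)*2 = 8*2 = 16)
a(l) = -22 (a(l) = (-5 - 1) - 1*16 = -6 - 16 = -22)
a(C) - 1*(-4280) = -22 - 1*(-4280) = -22 + 4280 = 4258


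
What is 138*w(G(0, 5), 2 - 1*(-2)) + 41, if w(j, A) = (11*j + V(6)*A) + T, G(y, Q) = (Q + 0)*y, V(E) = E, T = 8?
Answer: 4457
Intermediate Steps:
G(y, Q) = Q*y
w(j, A) = 8 + 6*A + 11*j (w(j, A) = (11*j + 6*A) + 8 = (6*A + 11*j) + 8 = 8 + 6*A + 11*j)
138*w(G(0, 5), 2 - 1*(-2)) + 41 = 138*(8 + 6*(2 - 1*(-2)) + 11*(5*0)) + 41 = 138*(8 + 6*(2 + 2) + 11*0) + 41 = 138*(8 + 6*4 + 0) + 41 = 138*(8 + 24 + 0) + 41 = 138*32 + 41 = 4416 + 41 = 4457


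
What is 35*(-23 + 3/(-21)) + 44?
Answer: -766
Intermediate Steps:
35*(-23 + 3/(-21)) + 44 = 35*(-23 + 3*(-1/21)) + 44 = 35*(-23 - ⅐) + 44 = 35*(-162/7) + 44 = -810 + 44 = -766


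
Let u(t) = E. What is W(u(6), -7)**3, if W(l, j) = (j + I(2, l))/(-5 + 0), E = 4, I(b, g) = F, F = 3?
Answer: 64/125 ≈ 0.51200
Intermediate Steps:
I(b, g) = 3
u(t) = 4
W(l, j) = -3/5 - j/5 (W(l, j) = (j + 3)/(-5 + 0) = (3 + j)/(-5) = (3 + j)*(-1/5) = -3/5 - j/5)
W(u(6), -7)**3 = (-3/5 - 1/5*(-7))**3 = (-3/5 + 7/5)**3 = (4/5)**3 = 64/125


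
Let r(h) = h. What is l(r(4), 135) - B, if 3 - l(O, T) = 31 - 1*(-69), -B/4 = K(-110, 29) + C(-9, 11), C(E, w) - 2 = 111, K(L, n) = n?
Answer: 471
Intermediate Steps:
C(E, w) = 113 (C(E, w) = 2 + 111 = 113)
B = -568 (B = -4*(29 + 113) = -4*142 = -568)
l(O, T) = -97 (l(O, T) = 3 - (31 - 1*(-69)) = 3 - (31 + 69) = 3 - 1*100 = 3 - 100 = -97)
l(r(4), 135) - B = -97 - 1*(-568) = -97 + 568 = 471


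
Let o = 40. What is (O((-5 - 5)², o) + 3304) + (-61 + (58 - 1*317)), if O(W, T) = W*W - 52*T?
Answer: 10904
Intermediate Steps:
O(W, T) = W² - 52*T
(O((-5 - 5)², o) + 3304) + (-61 + (58 - 1*317)) = ((((-5 - 5)²)² - 52*40) + 3304) + (-61 + (58 - 1*317)) = ((((-10)²)² - 2080) + 3304) + (-61 + (58 - 317)) = ((100² - 2080) + 3304) + (-61 - 259) = ((10000 - 2080) + 3304) - 320 = (7920 + 3304) - 320 = 11224 - 320 = 10904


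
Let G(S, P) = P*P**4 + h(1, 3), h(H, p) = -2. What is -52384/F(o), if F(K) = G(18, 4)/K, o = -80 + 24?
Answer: 209536/73 ≈ 2870.4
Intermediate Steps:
o = -56
G(S, P) = -2 + P**5 (G(S, P) = P*P**4 - 2 = P**5 - 2 = -2 + P**5)
F(K) = 1022/K (F(K) = (-2 + 4**5)/K = (-2 + 1024)/K = 1022/K)
-52384/F(o) = -52384/(1022/(-56)) = -52384/(1022*(-1/56)) = -52384/(-73/4) = -52384*(-4/73) = 209536/73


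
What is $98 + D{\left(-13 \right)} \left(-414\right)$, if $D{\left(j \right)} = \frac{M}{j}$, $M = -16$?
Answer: $- \frac{5350}{13} \approx -411.54$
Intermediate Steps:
$D{\left(j \right)} = - \frac{16}{j}$
$98 + D{\left(-13 \right)} \left(-414\right) = 98 + - \frac{16}{-13} \left(-414\right) = 98 + \left(-16\right) \left(- \frac{1}{13}\right) \left(-414\right) = 98 + \frac{16}{13} \left(-414\right) = 98 - \frac{6624}{13} = - \frac{5350}{13}$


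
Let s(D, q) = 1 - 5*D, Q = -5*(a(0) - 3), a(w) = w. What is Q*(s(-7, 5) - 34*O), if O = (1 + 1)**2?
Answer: -1500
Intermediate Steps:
O = 4 (O = 2**2 = 4)
Q = 15 (Q = -5*(0 - 3) = -5*(-3) = 15)
Q*(s(-7, 5) - 34*O) = 15*((1 - 5*(-7)) - 34*4) = 15*((1 + 35) - 136) = 15*(36 - 136) = 15*(-100) = -1500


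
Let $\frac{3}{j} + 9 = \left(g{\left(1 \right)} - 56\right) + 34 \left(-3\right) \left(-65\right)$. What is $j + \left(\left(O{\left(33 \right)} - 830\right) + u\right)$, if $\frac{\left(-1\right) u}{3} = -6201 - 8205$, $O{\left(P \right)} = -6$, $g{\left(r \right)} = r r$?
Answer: $\frac{278280215}{6566} \approx 42382.0$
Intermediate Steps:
$g{\left(r \right)} = r^{2}$
$u = 43218$ ($u = - 3 \left(-6201 - 8205\right) = \left(-3\right) \left(-14406\right) = 43218$)
$j = \frac{3}{6566}$ ($j = \frac{3}{-9 + \left(\left(1^{2} - 56\right) + 34 \left(-3\right) \left(-65\right)\right)} = \frac{3}{-9 + \left(\left(1 - 56\right) - -6630\right)} = \frac{3}{-9 + \left(-55 + 6630\right)} = \frac{3}{-9 + 6575} = \frac{3}{6566} \approx 0.0004569$)
$j + \left(\left(O{\left(33 \right)} - 830\right) + u\right) = \frac{3}{6566} + \left(\left(-6 - 830\right) + 43218\right) = \frac{3}{6566} + \left(-836 + 43218\right) = \frac{3}{6566} + 42382 = \frac{278280215}{6566}$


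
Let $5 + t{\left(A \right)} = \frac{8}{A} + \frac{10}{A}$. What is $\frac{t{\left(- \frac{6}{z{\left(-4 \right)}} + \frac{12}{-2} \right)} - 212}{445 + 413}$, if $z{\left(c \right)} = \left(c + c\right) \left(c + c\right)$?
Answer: $- \frac{14297}{55770} \approx -0.25636$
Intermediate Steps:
$z{\left(c \right)} = 4 c^{2}$ ($z{\left(c \right)} = 2 c 2 c = 4 c^{2}$)
$t{\left(A \right)} = -5 + \frac{18}{A}$ ($t{\left(A \right)} = -5 + \left(\frac{8}{A} + \frac{10}{A}\right) = -5 + \frac{18}{A}$)
$\frac{t{\left(- \frac{6}{z{\left(-4 \right)}} + \frac{12}{-2} \right)} - 212}{445 + 413} = \frac{\left(-5 + \frac{18}{- \frac{6}{4 \left(-4\right)^{2}} + \frac{12}{-2}}\right) - 212}{445 + 413} = \frac{\left(-5 + \frac{18}{- \frac{6}{4 \cdot 16} + 12 \left(- \frac{1}{2}\right)}\right) - 212}{858} = \left(\left(-5 + \frac{18}{- \frac{6}{64} - 6}\right) - 212\right) \frac{1}{858} = \left(\left(-5 + \frac{18}{\left(-6\right) \frac{1}{64} - 6}\right) - 212\right) \frac{1}{858} = \left(\left(-5 + \frac{18}{- \frac{3}{32} - 6}\right) - 212\right) \frac{1}{858} = \left(\left(-5 + \frac{18}{- \frac{195}{32}}\right) - 212\right) \frac{1}{858} = \left(\left(-5 + 18 \left(- \frac{32}{195}\right)\right) - 212\right) \frac{1}{858} = \left(\left(-5 - \frac{192}{65}\right) - 212\right) \frac{1}{858} = \left(- \frac{517}{65} - 212\right) \frac{1}{858} = \left(- \frac{14297}{65}\right) \frac{1}{858} = - \frac{14297}{55770}$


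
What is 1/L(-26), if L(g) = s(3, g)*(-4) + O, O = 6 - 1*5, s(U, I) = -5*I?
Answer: -1/519 ≈ -0.0019268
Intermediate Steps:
O = 1 (O = 6 - 5 = 1)
L(g) = 1 + 20*g (L(g) = -5*g*(-4) + 1 = 20*g + 1 = 1 + 20*g)
1/L(-26) = 1/(1 + 20*(-26)) = 1/(1 - 520) = 1/(-519) = -1/519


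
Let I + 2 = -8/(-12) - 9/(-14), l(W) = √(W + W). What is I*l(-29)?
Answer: -29*I*√58/42 ≈ -5.2585*I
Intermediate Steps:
l(W) = √2*√W (l(W) = √(2*W) = √2*√W)
I = -29/42 (I = -2 + (-8/(-12) - 9/(-14)) = -2 + (-8*(-1/12) - 9*(-1/14)) = -2 + (⅔ + 9/14) = -2 + 55/42 = -29/42 ≈ -0.69048)
I*l(-29) = -29*√2*√(-29)/42 = -29*√2*I*√29/42 = -29*I*√58/42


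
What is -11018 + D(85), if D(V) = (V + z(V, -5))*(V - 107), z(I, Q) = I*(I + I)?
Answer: -330788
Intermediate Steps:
z(I, Q) = 2*I² (z(I, Q) = I*(2*I) = 2*I²)
D(V) = (-107 + V)*(V + 2*V²) (D(V) = (V + 2*V²)*(V - 107) = (V + 2*V²)*(-107 + V) = (-107 + V)*(V + 2*V²))
-11018 + D(85) = -11018 + 85*(-107 - 213*85 + 2*85²) = -11018 + 85*(-107 - 18105 + 2*7225) = -11018 + 85*(-107 - 18105 + 14450) = -11018 + 85*(-3762) = -11018 - 319770 = -330788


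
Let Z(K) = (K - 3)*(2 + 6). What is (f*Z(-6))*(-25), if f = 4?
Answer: 7200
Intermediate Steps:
Z(K) = -24 + 8*K (Z(K) = (-3 + K)*8 = -24 + 8*K)
(f*Z(-6))*(-25) = (4*(-24 + 8*(-6)))*(-25) = (4*(-24 - 48))*(-25) = (4*(-72))*(-25) = -288*(-25) = 7200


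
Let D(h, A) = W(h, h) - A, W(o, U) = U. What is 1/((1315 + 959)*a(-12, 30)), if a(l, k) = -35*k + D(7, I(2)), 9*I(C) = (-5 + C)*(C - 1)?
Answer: -1/2371024 ≈ -4.2176e-7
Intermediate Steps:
I(C) = (-1 + C)*(-5 + C)/9 (I(C) = ((-5 + C)*(C - 1))/9 = ((-5 + C)*(-1 + C))/9 = ((-1 + C)*(-5 + C))/9 = (-1 + C)*(-5 + C)/9)
D(h, A) = h - A
a(l, k) = 22/3 - 35*k (a(l, k) = -35*k + (7 - (5/9 - 2/3*2 + (1/9)*2**2)) = -35*k + (7 - (5/9 - 4/3 + (1/9)*4)) = -35*k + (7 - (5/9 - 4/3 + 4/9)) = -35*k + (7 - 1*(-1/3)) = -35*k + (7 + 1/3) = -35*k + 22/3 = 22/3 - 35*k)
1/((1315 + 959)*a(-12, 30)) = 1/((1315 + 959)*(22/3 - 35*30)) = 1/(2274*(22/3 - 1050)) = 1/(2274*(-3128/3)) = 1/(-2371024) = -1/2371024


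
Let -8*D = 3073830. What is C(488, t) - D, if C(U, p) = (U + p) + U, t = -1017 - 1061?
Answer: 1532507/4 ≈ 3.8313e+5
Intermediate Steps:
D = -1536915/4 (D = -⅛*3073830 = -1536915/4 ≈ -3.8423e+5)
t = -2078
C(U, p) = p + 2*U
C(488, t) - D = (-2078 + 2*488) - 1*(-1536915/4) = (-2078 + 976) + 1536915/4 = -1102 + 1536915/4 = 1532507/4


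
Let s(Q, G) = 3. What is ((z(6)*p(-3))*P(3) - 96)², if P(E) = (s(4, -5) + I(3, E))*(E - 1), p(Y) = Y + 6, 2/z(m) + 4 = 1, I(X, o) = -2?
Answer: 10000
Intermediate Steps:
z(m) = -⅔ (z(m) = 2/(-4 + 1) = 2/(-3) = 2*(-⅓) = -⅔)
p(Y) = 6 + Y
P(E) = -1 + E (P(E) = (3 - 2)*(E - 1) = 1*(-1 + E) = -1 + E)
((z(6)*p(-3))*P(3) - 96)² = ((-2*(6 - 3)/3)*(-1 + 3) - 96)² = (-⅔*3*2 - 96)² = (-2*2 - 96)² = (-4 - 96)² = (-100)² = 10000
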